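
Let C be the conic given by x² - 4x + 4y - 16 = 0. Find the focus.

Only x is squared. Complete the square in x: (x - 2)² = -4(y - 5).
Vertex (2, 5); 4p = -4 so p = -1. Opens down.
Focus is p units from the vertex along the axis: (h, k + p).

(2, 4)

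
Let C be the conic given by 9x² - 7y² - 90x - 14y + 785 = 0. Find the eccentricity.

Collect terms: 9(x² - 10x) -7(y² + 2y) = -785
Complete the square in x and y: 9(x - 5)² -7(y + 1)² = -785 + 225 - 7 = -567
Dividing both sides by -567: (y + 1)²/81 - (x - 5)²/63 = 1
Hyperbola, center (5, -1), transverse axis vertical; a² = 81, b² = 63.
c² = a² + b² = 144, so c = 12.
e = c/a = 12/9 = 4/3.

e = 4/3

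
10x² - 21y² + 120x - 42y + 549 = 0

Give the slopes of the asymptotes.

√210/21 and -√210/21

10(x² + 12x) -21(y² + 2y) = -549
10(x + 6)² -21(y + 1)² = -549 + 360 - 21 = -210
Divide through by -210 to get (y + 1)²/10 - (x + 6)²/21 = 1.
Hyperbola, center (-6, -1), transverse axis vertical; a² = 10, b² = 21.
For a vertical hyperbola the asymptotes have slope ±a/b.
Here that is ±√10/√21 = ±√210/21.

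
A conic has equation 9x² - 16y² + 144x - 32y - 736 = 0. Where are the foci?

9(x² + 16x) -16(y² + 2y) = 736
Completing the square gives 9(x + 8)² -16(y + 1)² = 736 + 576 - 16 = 1296.
Dividing both sides by 1296: (x + 8)²/144 - (y + 1)²/81 = 1
Hyperbola, center (-8, -1), transverse axis horizontal; a² = 144, b² = 81.
c² = a² + b² = 144 + 81 = 225, so c = 15.
Foci lie on the horizontal axis through the center: (h ± c, k).

(-23, -1) and (7, -1)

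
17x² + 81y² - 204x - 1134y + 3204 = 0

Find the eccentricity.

Collect terms: 17(x² - 12x) + 81(y² - 14y) = -3204
Complete the square: 17(x - 6)² + 81(y - 7)² = -3204 + 612 + 3969 = 1377
Dividing both sides by 1377: (x - 6)²/81 + (y - 7)²/17 = 1
Ellipse, center (6, 7), major axis horizontal; a² = 81, b² = 17.
c² = a² - b² = 64, so c = 8.
e = c/a = 8/9.

e = 8/9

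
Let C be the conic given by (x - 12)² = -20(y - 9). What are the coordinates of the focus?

Vertex (12, 9); 4p = -20 so p = -5. Opens down.
Focus is p units from the vertex along the axis: (h, k + p).

(12, 4)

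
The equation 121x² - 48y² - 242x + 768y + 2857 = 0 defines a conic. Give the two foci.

(1, -5) and (1, 21)

Group the x- and y-terms: 121(x² - 2x) -48(y² - 16y) = -2857
121(x - 1)² -48(y - 8)² = -2857 + 121 - 3072 = -5808
Dividing both sides by -5808: (y - 8)²/121 - (x - 1)²/48 = 1
Hyperbola, center (1, 8), transverse axis vertical; a² = 121, b² = 48.
c² = a² + b² = 121 + 48 = 169, so c = 13.
Foci lie on the vertical axis through the center: (h, k ± c).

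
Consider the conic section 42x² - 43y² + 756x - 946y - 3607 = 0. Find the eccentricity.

Rearranging, 42(x² + 18x) -43(y² + 22y) = 3607.
Complete the square in x and y: 42(x + 9)² -43(y + 11)² = 3607 + 3402 - 5203 = 1806
Divide by 1806: (x + 9)²/43 - (y + 11)²/42 = 1
Hyperbola, center (-9, -11), transverse axis horizontal; a² = 43, b² = 42.
c² = a² + b² = 85, so c = √85.
e = c/a = √85/√43 = √3655/43.

e = √3655/43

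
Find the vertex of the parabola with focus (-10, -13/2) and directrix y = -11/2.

(-10, -6)

The vertex is the midpoint between the focus and the directrix along the axis of symmetry.
Axis is vertical (directrix is horizontal). Vertex y-coordinate = (-13/2 + (-11/2))/2 = -6; x-coordinate = -10.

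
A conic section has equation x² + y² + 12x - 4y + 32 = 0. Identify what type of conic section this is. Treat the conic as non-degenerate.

circle

No xy term. Coefficients of x² and y² are A = 1, C = 1.
A = C (same sign) ⇒ circle.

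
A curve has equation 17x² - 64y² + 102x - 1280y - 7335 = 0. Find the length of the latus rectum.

Group: 17(x² + 6x) -64(y² + 20y) = 7335
17(x + 3)² -64(y + 10)² = 7335 + 153 - 6400 = 1088
Dividing both sides by 1088: (x + 3)²/64 - (y + 10)²/17 = 1
Hyperbola, center (-3, -10), transverse axis horizontal; a² = 64, b² = 17.
Latus rectum length = 2b²/a = 2·17/8 = 17/4.

17/4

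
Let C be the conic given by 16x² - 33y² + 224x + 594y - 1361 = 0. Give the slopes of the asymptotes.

Collect terms: 16(x² + 14x) -33(y² - 18y) = 1361
Completing the square gives 16(x + 7)² -33(y - 9)² = 1361 + 784 - 2673 = -528.
Divide through by -528 to get (y - 9)²/16 - (x + 7)²/33 = 1.
Hyperbola, center (-7, 9), transverse axis vertical; a² = 16, b² = 33.
For a vertical hyperbola the asymptotes have slope ±a/b.
Here that is ±4/√33 = ±4√33/33.

4√33/33 and -4√33/33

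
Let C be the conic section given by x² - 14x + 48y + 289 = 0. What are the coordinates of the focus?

(7, -17)

Only x is squared. Complete the square in x: (x - 7)² = -48(y + 5).
Vertex (7, -5); 4p = -48 so p = -12. Opens down.
Focus is p units from the vertex along the axis: (h, k + p).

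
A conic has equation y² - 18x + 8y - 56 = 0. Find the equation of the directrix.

x = -17/2

Only y is squared. Complete the square in y: (y + 4)² = 18(x + 4).
Vertex (-4, -4); 4p = 18 so p = 9/2. Opens right.
Directrix is the vertical line x = h − p = -4 − (9/2) = -17/2.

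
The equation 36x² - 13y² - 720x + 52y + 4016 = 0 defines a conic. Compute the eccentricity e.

Rearranging, 36(x² - 20x) -13(y² - 4y) = -4016.
Complete the square: 36(x - 10)² -13(y - 2)² = -4016 + 3600 - 52 = -468
Dividing both sides by -468: (y - 2)²/36 - (x - 10)²/13 = 1
Hyperbola, center (10, 2), transverse axis vertical; a² = 36, b² = 13.
c² = a² + b² = 49, so c = 7.
e = c/a = 7/6.

e = 7/6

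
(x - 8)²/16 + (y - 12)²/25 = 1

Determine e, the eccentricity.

Center (8, 12). The larger denominator 25 sits under the y-term, so the major axis is vertical; a² = 25, b² = 16.
c² = a² - b² = 9, so c = 3.
e = c/a = 3/5.

e = 3/5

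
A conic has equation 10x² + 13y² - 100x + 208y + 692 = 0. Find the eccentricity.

e = √39/13

Rearranging, 10(x² - 10x) + 13(y² + 16y) = -692.
Complete the square: 10(x - 5)² + 13(y + 8)² = -692 + 250 + 832 = 390
Dividing both sides by 390: (x - 5)²/39 + (y + 8)²/30 = 1
Ellipse, center (5, -8), major axis horizontal; a² = 39, b² = 30.
c² = a² - b² = 9, so c = 3.
e = c/a = 3/√39 = √39/13.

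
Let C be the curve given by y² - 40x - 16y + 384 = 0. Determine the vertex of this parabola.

Only y is squared. Complete the square in y: (y - 8)² = 40(x - 8).
Vertex (8, 8); 4p = 40 so p = 10. Opens right.

(8, 8)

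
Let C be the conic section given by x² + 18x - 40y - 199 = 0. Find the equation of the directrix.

y = -17

Only x is squared. Complete the square in x: (x + 9)² = 40(y + 7).
Vertex (-9, -7); 4p = 40 so p = 10. Opens up.
Directrix is the horizontal line y = k − p = -7 − (10) = -17.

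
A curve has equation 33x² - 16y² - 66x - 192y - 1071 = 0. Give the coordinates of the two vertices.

Group the x- and y-terms: 33(x² - 2x) -16(y² + 12y) = 1071
Complete the square: 33(x - 1)² -16(y + 6)² = 1071 + 33 - 576 = 528
Divide through by 528 to get (x - 1)²/16 - (y + 6)²/33 = 1.
Hyperbola, center (1, -6), transverse axis horizontal; a² = 16, b² = 33.
a = 4. Vertices at (h ± a, k).

(-3, -6) and (5, -6)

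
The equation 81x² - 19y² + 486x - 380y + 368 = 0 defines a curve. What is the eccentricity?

Rearranging, 81(x² + 6x) -19(y² + 20y) = -368.
Completing the square gives 81(x + 3)² -19(y + 10)² = -368 + 729 - 1900 = -1539.
Dividing both sides by -1539: (y + 10)²/81 - (x + 3)²/19 = 1
Hyperbola, center (-3, -10), transverse axis vertical; a² = 81, b² = 19.
c² = a² + b² = 100, so c = 10.
e = c/a = 10/9.

e = 10/9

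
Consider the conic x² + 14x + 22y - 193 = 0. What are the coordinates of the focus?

(-7, 11/2)

Only x is squared. Complete the square in x: (x + 7)² = -22(y - 11).
Vertex (-7, 11); 4p = -22 so p = -11/2. Opens down.
Focus is p units from the vertex along the axis: (h, k + p).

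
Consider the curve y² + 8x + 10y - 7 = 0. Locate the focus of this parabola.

(2, -5)

Only y is squared. Complete the square in y: (y + 5)² = -8(x - 4).
Vertex (4, -5); 4p = -8 so p = -2. Opens left.
Focus is p units from the vertex along the axis: (h + p, k).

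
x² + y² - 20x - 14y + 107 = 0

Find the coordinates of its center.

(10, 7)

Group the x- and y-terms: (x² - 20x) + (y² - 14y) = -107
Complete the square: (x - 10)² + (y - 7)² = -107 + 100 + 49 = 42
So (x - 10)² + (y - 7)² = 42.
Circle centered at (10, 7) with r² = 42.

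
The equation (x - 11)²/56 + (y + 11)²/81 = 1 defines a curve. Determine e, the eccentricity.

e = 5/9

Center (11, -11). The larger denominator 81 sits under the y-term, so the major axis is vertical; a² = 81, b² = 56.
c² = a² - b² = 25, so c = 5.
e = c/a = 5/9.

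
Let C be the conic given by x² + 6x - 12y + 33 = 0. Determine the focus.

Only x is squared. Complete the square in x: (x + 3)² = 12(y - 2).
Vertex (-3, 2); 4p = 12 so p = 3. Opens up.
Focus is p units from the vertex along the axis: (h, k + p).

(-3, 5)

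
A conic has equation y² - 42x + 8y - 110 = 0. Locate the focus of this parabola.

Only y is squared. Complete the square in y: (y + 4)² = 42(x + 3).
Vertex (-3, -4); 4p = 42 so p = 21/2. Opens right.
Focus is p units from the vertex along the axis: (h + p, k).

(15/2, -4)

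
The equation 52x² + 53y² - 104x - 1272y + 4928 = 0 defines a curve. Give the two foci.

Group the x- and y-terms: 52(x² - 2x) + 53(y² - 24y) = -4928
Complete the square: 52(x - 1)² + 53(y - 12)² = -4928 + 52 + 7632 = 2756
Divide by 2756: (x - 1)²/53 + (y - 12)²/52 = 1
Ellipse, center (1, 12), major axis horizontal; a² = 53, b² = 52.
c² = a² - b² = 53 - 52 = 1, so c = 1.
Foci lie on the horizontal axis through the center: (h ± c, k).

(0, 12) and (2, 12)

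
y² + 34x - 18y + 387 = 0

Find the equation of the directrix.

x = -1/2

Only y is squared. Complete the square in y: (y - 9)² = -34(x + 9).
Vertex (-9, 9); 4p = -34 so p = -17/2. Opens left.
Directrix is the vertical line x = h − p = -9 − (-17/2) = -1/2.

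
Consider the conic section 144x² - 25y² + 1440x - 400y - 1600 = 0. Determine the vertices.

Group: 144(x² + 10x) -25(y² + 16y) = 1600
144(x + 5)² -25(y + 8)² = 1600 + 3600 - 1600 = 3600
Divide through by 3600 to get (x + 5)²/25 - (y + 8)²/144 = 1.
Hyperbola, center (-5, -8), transverse axis horizontal; a² = 25, b² = 144.
a = 5. Vertices at (h ± a, k).

(-10, -8) and (0, -8)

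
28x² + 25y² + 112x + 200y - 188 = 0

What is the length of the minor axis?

Group the x- and y-terms: 28(x² + 4x) + 25(y² + 8y) = 188
28(x + 2)² + 25(y + 4)² = 188 + 112 + 400 = 700
Divide by 700: (x + 2)²/25 + (y + 4)²/28 = 1
Ellipse, center (-2, -4), major axis vertical; a² = 28, b² = 25.
b² = 25 so b = 5; the minor axis has length 2b = 10.

10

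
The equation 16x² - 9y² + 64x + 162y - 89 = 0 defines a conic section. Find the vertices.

(-2, 1) and (-2, 17)

Group: 16(x² + 4x) -9(y² - 18y) = 89
Complete the square: 16(x + 2)² -9(y - 9)² = 89 + 64 - 729 = -576
Divide by -576: (y - 9)²/64 - (x + 2)²/36 = 1
Hyperbola, center (-2, 9), transverse axis vertical; a² = 64, b² = 36.
a = 8. Vertices at (h, k ± a).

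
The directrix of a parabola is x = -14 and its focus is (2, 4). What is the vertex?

The vertex is the midpoint between the focus and the directrix along the axis of symmetry.
Axis is horizontal (directrix is vertical). Vertex x-coordinate = (2 + (-14))/2 = -6; y-coordinate = 4.

(-6, 4)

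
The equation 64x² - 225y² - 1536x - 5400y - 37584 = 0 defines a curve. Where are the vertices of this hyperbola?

Rearranging, 64(x² - 24x) -225(y² + 24y) = 37584.
64(x - 12)² -225(y + 12)² = 37584 + 9216 - 32400 = 14400
Divide by 14400: (x - 12)²/225 - (y + 12)²/64 = 1
Hyperbola, center (12, -12), transverse axis horizontal; a² = 225, b² = 64.
a = 15. Vertices at (h ± a, k).

(-3, -12) and (27, -12)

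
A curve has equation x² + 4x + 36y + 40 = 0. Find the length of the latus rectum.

36

Only x is squared. Complete the square in x: (x + 2)² = -36(y + 1).
Vertex (-2, -1); 4p = -36 so p = -9. Opens down.
Latus rectum length = |4p| = 36.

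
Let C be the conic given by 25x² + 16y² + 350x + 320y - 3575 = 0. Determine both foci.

Group: 25(x² + 14x) + 16(y² + 20y) = 3575
Complete the square: 25(x + 7)² + 16(y + 10)² = 3575 + 1225 + 1600 = 6400
Dividing both sides by 6400: (x + 7)²/256 + (y + 10)²/400 = 1
Ellipse, center (-7, -10), major axis vertical; a² = 400, b² = 256.
c² = a² - b² = 400 - 256 = 144, so c = 12.
Foci lie on the vertical axis through the center: (h, k ± c).

(-7, -22) and (-7, 2)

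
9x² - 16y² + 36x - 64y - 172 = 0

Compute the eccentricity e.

e = 5/4

Group: 9(x² + 4x) -16(y² + 4y) = 172
9(x + 2)² -16(y + 2)² = 172 + 36 - 64 = 144
Divide by 144: (x + 2)²/16 - (y + 2)²/9 = 1
Hyperbola, center (-2, -2), transverse axis horizontal; a² = 16, b² = 9.
c² = a² + b² = 25, so c = 5.
e = c/a = 5/4.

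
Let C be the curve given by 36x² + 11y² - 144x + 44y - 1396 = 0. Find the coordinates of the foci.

(2, -12) and (2, 8)

Group the x- and y-terms: 36(x² - 4x) + 11(y² + 4y) = 1396
Completing the square gives 36(x - 2)² + 11(y + 2)² = 1396 + 144 + 44 = 1584.
Dividing both sides by 1584: (x - 2)²/44 + (y + 2)²/144 = 1
Ellipse, center (2, -2), major axis vertical; a² = 144, b² = 44.
c² = a² - b² = 144 - 44 = 100, so c = 10.
Foci lie on the vertical axis through the center: (h, k ± c).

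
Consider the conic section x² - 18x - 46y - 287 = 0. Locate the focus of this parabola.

(9, 7/2)

Only x is squared. Complete the square in x: (x - 9)² = 46(y + 8).
Vertex (9, -8); 4p = 46 so p = 23/2. Opens up.
Focus is p units from the vertex along the axis: (h, k + p).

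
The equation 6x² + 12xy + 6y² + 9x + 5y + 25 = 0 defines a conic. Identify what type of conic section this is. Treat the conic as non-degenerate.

A = 6, B = 12, C = 6.
Discriminant B² − 4AC = 12² − 4·6·6 = 0.
B² − 4AC = 0 ⇒ parabola.

parabola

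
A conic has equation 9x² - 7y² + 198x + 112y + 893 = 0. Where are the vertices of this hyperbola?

9(x² + 22x) -7(y² - 16y) = -893
Completing the square gives 9(x + 11)² -7(y - 8)² = -893 + 1089 - 448 = -252.
Divide through by -252 to get (y - 8)²/36 - (x + 11)²/28 = 1.
Hyperbola, center (-11, 8), transverse axis vertical; a² = 36, b² = 28.
a = 6. Vertices at (h, k ± a).

(-11, 2) and (-11, 14)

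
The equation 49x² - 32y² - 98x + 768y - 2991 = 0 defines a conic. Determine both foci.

Rearranging, 49(x² - 2x) -32(y² - 24y) = 2991.
Complete the square in x and y: 49(x - 1)² -32(y - 12)² = 2991 + 49 - 4608 = -1568
Divide through by -1568 to get (y - 12)²/49 - (x - 1)²/32 = 1.
Hyperbola, center (1, 12), transverse axis vertical; a² = 49, b² = 32.
c² = a² + b² = 49 + 32 = 81, so c = 9.
Foci lie on the vertical axis through the center: (h, k ± c).

(1, 3) and (1, 21)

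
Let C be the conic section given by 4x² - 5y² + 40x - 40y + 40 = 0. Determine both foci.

(-5, -7) and (-5, -1)

4(x² + 10x) -5(y² + 8y) = -40
Completing the square gives 4(x + 5)² -5(y + 4)² = -40 + 100 - 80 = -20.
Divide through by -20 to get (y + 4)²/4 - (x + 5)²/5 = 1.
Hyperbola, center (-5, -4), transverse axis vertical; a² = 4, b² = 5.
c² = a² + b² = 4 + 5 = 9, so c = 3.
Foci lie on the vertical axis through the center: (h, k ± c).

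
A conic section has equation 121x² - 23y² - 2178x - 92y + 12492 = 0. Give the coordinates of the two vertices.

(9, -13) and (9, 9)

Group: 121(x² - 18x) -23(y² + 4y) = -12492
Complete the square in x and y: 121(x - 9)² -23(y + 2)² = -12492 + 9801 - 92 = -2783
Dividing both sides by -2783: (y + 2)²/121 - (x - 9)²/23 = 1
Hyperbola, center (9, -2), transverse axis vertical; a² = 121, b² = 23.
a = 11. Vertices at (h, k ± a).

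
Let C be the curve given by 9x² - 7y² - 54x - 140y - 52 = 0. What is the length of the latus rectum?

9(x² - 6x) -7(y² + 20y) = 52
Complete the square in x and y: 9(x - 3)² -7(y + 10)² = 52 + 81 - 700 = -567
Divide by -567: (y + 10)²/81 - (x - 3)²/63 = 1
Hyperbola, center (3, -10), transverse axis vertical; a² = 81, b² = 63.
Latus rectum length = 2b²/a = 2·63/9 = 14.

14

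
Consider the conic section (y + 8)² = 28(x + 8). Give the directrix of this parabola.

Vertex (-8, -8); 4p = 28 so p = 7. Opens right.
Directrix is the vertical line x = h − p = -8 − (7) = -15.

x = -15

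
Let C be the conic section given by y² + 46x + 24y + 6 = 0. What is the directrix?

x = 29/2

Only y is squared. Complete the square in y: (y + 12)² = -46(x - 3).
Vertex (3, -12); 4p = -46 so p = -23/2. Opens left.
Directrix is the vertical line x = h − p = 3 − (-23/2) = 29/2.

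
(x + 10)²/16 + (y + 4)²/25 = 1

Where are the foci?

Center (-10, -4). The larger denominator 25 sits under the y-term, so the major axis is vertical; a² = 25, b² = 16.
c² = a² - b² = 25 - 16 = 9, so c = 3.
Foci lie on the vertical axis through the center: (h, k ± c).

(-10, -7) and (-10, -1)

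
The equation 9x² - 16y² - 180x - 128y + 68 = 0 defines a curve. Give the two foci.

9(x² - 20x) -16(y² + 8y) = -68
Complete the square in x and y: 9(x - 10)² -16(y + 4)² = -68 + 900 - 256 = 576
Dividing both sides by 576: (x - 10)²/64 - (y + 4)²/36 = 1
Hyperbola, center (10, -4), transverse axis horizontal; a² = 64, b² = 36.
c² = a² + b² = 64 + 36 = 100, so c = 10.
Foci lie on the horizontal axis through the center: (h ± c, k).

(0, -4) and (20, -4)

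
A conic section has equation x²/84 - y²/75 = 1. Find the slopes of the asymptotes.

5√7/14 and -5√7/14

Center (0, 0). The positive term is the x-term, so the transverse axis is horizontal; a² = 84, b² = 75.
For a horizontal hyperbola the asymptotes have slope ±b/a.
Here that is ±5√3/2√21 = ±5√7/14.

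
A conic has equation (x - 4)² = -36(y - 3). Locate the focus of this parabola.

Vertex (4, 3); 4p = -36 so p = -9. Opens down.
Focus is p units from the vertex along the axis: (h, k + p).

(4, -6)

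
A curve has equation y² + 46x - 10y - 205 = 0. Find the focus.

Only y is squared. Complete the square in y: (y - 5)² = -46(x - 5).
Vertex (5, 5); 4p = -46 so p = -23/2. Opens left.
Focus is p units from the vertex along the axis: (h + p, k).

(-13/2, 5)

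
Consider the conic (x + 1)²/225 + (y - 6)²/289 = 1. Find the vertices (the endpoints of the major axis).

(-1, -11) and (-1, 23)

Center (-1, 6). The larger denominator 289 sits under the y-term, so the major axis is vertical; a² = 289, b² = 225.
a = 17. Vertices at (h, k ± a).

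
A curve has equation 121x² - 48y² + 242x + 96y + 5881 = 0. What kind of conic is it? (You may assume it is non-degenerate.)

hyperbola

No xy term. Coefficients of x² and y² are A = 121, C = -48.
A and C have opposite signs ⇒ hyperbola.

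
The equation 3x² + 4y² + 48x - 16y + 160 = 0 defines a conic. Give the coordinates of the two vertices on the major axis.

Group the x- and y-terms: 3(x² + 16x) + 4(y² - 4y) = -160
Complete the square: 3(x + 8)² + 4(y - 2)² = -160 + 192 + 16 = 48
Divide through by 48 to get (x + 8)²/16 + (y - 2)²/12 = 1.
Ellipse, center (-8, 2), major axis horizontal; a² = 16, b² = 12.
a = 4. Vertices at (h ± a, k).

(-12, 2) and (-4, 2)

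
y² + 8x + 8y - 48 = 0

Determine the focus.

Only y is squared. Complete the square in y: (y + 4)² = -8(x - 8).
Vertex (8, -4); 4p = -8 so p = -2. Opens left.
Focus is p units from the vertex along the axis: (h + p, k).

(6, -4)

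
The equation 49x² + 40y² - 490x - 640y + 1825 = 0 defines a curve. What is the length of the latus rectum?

80/7

Group the x- and y-terms: 49(x² - 10x) + 40(y² - 16y) = -1825
Completing the square gives 49(x - 5)² + 40(y - 8)² = -1825 + 1225 + 2560 = 1960.
Divide through by 1960 to get (x - 5)²/40 + (y - 8)²/49 = 1.
Ellipse, center (5, 8), major axis vertical; a² = 49, b² = 40.
Latus rectum length = 2b²/a = 2·40/7 = 80/7.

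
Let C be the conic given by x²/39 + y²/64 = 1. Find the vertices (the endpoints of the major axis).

Center (0, 0). The larger denominator 64 sits under the y-term, so the major axis is vertical; a² = 64, b² = 39.
a = 8. Vertices at (h, k ± a).

(0, -8) and (0, 8)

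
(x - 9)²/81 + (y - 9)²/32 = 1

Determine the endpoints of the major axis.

Center (9, 9). The larger denominator 81 sits under the x-term, so the major axis is horizontal; a² = 81, b² = 32.
a = 9. Vertices at (h ± a, k).

(0, 9) and (18, 9)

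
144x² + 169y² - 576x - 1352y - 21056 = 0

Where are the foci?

(-3, 4) and (7, 4)

Collect terms: 144(x² - 4x) + 169(y² - 8y) = 21056
144(x - 2)² + 169(y - 4)² = 21056 + 576 + 2704 = 24336
Divide through by 24336 to get (x - 2)²/169 + (y - 4)²/144 = 1.
Ellipse, center (2, 4), major axis horizontal; a² = 169, b² = 144.
c² = a² - b² = 169 - 144 = 25, so c = 5.
Foci lie on the horizontal axis through the center: (h ± c, k).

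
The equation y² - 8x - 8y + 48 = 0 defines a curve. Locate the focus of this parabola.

(6, 4)

Only y is squared. Complete the square in y: (y - 4)² = 8(x - 4).
Vertex (4, 4); 4p = 8 so p = 2. Opens right.
Focus is p units from the vertex along the axis: (h + p, k).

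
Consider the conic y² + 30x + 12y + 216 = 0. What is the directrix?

x = 3/2

Only y is squared. Complete the square in y: (y + 6)² = -30(x + 6).
Vertex (-6, -6); 4p = -30 so p = -15/2. Opens left.
Directrix is the vertical line x = h − p = -6 − (-15/2) = 3/2.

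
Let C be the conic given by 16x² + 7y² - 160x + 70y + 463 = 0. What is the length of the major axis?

8

Collect terms: 16(x² - 10x) + 7(y² + 10y) = -463
Complete the square: 16(x - 5)² + 7(y + 5)² = -463 + 400 + 175 = 112
Dividing both sides by 112: (x - 5)²/7 + (y + 5)²/16 = 1
Ellipse, center (5, -5), major axis vertical; a² = 16, b² = 7.
a² = 16 so a = 4; the major axis has length 2a = 8.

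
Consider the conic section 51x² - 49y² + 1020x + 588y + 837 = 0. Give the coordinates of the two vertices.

51(x² + 20x) -49(y² - 12y) = -837
Completing the square gives 51(x + 10)² -49(y - 6)² = -837 + 5100 - 1764 = 2499.
Dividing both sides by 2499: (x + 10)²/49 - (y - 6)²/51 = 1
Hyperbola, center (-10, 6), transverse axis horizontal; a² = 49, b² = 51.
a = 7. Vertices at (h ± a, k).

(-17, 6) and (-3, 6)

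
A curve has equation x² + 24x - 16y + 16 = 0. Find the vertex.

(-12, -8)

Only x is squared. Complete the square in x: (x + 12)² = 16(y + 8).
Vertex (-12, -8); 4p = 16 so p = 4. Opens up.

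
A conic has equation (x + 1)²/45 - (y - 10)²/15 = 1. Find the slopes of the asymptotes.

√3/3 and -√3/3

Center (-1, 10). The positive term is the x-term, so the transverse axis is horizontal; a² = 45, b² = 15.
For a horizontal hyperbola the asymptotes have slope ±b/a.
Here that is ±√15/3√5 = ±√3/3.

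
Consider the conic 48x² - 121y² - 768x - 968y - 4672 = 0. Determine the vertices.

(-3, -4) and (19, -4)

Collect terms: 48(x² - 16x) -121(y² + 8y) = 4672
Complete the square in x and y: 48(x - 8)² -121(y + 4)² = 4672 + 3072 - 1936 = 5808
Divide through by 5808 to get (x - 8)²/121 - (y + 4)²/48 = 1.
Hyperbola, center (8, -4), transverse axis horizontal; a² = 121, b² = 48.
a = 11. Vertices at (h ± a, k).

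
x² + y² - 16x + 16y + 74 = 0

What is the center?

(x² - 16x) + (y² + 16y) = -74
Complete the square in x and y: (x - 8)² + (y + 8)² = -74 + 64 + 64 = 54
So (x - 8)² + (y + 8)² = 54.
Circle centered at (8, -8) with r² = 54.

(8, -8)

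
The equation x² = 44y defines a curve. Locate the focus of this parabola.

(0, 11)

Vertex (0, 0); 4p = 44 so p = 11. Opens up.
Focus is p units from the vertex along the axis: (h, k + p).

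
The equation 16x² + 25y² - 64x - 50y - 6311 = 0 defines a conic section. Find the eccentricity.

Rearranging, 16(x² - 4x) + 25(y² - 2y) = 6311.
Complete the square: 16(x - 2)² + 25(y - 1)² = 6311 + 64 + 25 = 6400
Divide through by 6400 to get (x - 2)²/400 + (y - 1)²/256 = 1.
Ellipse, center (2, 1), major axis horizontal; a² = 400, b² = 256.
c² = a² - b² = 144, so c = 12.
e = c/a = 12/20 = 3/5.

e = 3/5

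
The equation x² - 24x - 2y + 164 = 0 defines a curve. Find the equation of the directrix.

y = 19/2

Only x is squared. Complete the square in x: (x - 12)² = 2(y - 10).
Vertex (12, 10); 4p = 2 so p = 1/2. Opens up.
Directrix is the horizontal line y = k − p = 10 − (1/2) = 19/2.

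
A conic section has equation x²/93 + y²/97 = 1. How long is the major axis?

Center (0, 0). The larger denominator 97 sits under the y-term, so the major axis is vertical; a² = 97, b² = 93.
a² = 97 so a = √97; the major axis has length 2a = 2√97.

2√97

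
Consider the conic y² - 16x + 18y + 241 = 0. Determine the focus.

Only y is squared. Complete the square in y: (y + 9)² = 16(x - 10).
Vertex (10, -9); 4p = 16 so p = 4. Opens right.
Focus is p units from the vertex along the axis: (h + p, k).

(14, -9)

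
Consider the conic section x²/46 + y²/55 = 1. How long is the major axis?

2√55

Center (0, 0). The larger denominator 55 sits under the y-term, so the major axis is vertical; a² = 55, b² = 46.
a² = 55 so a = √55; the major axis has length 2a = 2√55.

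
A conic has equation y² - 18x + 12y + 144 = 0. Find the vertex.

(6, -6)

Only y is squared. Complete the square in y: (y + 6)² = 18(x - 6).
Vertex (6, -6); 4p = 18 so p = 9/2. Opens right.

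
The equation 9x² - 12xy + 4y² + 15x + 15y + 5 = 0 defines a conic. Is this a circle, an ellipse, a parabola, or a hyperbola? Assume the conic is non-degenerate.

parabola

A = 9, B = -12, C = 4.
Discriminant B² − 4AC = (-12)² − 4·9·4 = 0.
B² − 4AC = 0 ⇒ parabola.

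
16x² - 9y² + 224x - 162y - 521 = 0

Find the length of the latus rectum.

64/3

16(x² + 14x) -9(y² + 18y) = 521
Completing the square gives 16(x + 7)² -9(y + 9)² = 521 + 784 - 729 = 576.
Dividing both sides by 576: (x + 7)²/36 - (y + 9)²/64 = 1
Hyperbola, center (-7, -9), transverse axis horizontal; a² = 36, b² = 64.
Latus rectum length = 2b²/a = 2·64/6 = 64/3.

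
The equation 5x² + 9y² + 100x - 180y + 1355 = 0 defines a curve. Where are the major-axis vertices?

(-13, 10) and (-7, 10)

Group: 5(x² + 20x) + 9(y² - 20y) = -1355
Completing the square gives 5(x + 10)² + 9(y - 10)² = -1355 + 500 + 900 = 45.
Divide through by 45 to get (x + 10)²/9 + (y - 10)²/5 = 1.
Ellipse, center (-10, 10), major axis horizontal; a² = 9, b² = 5.
a = 3. Vertices at (h ± a, k).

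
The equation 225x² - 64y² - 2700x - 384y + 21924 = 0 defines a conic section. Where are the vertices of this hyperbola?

Group the x- and y-terms: 225(x² - 12x) -64(y² + 6y) = -21924
Complete the square: 225(x - 6)² -64(y + 3)² = -21924 + 8100 - 576 = -14400
Divide by -14400: (y + 3)²/225 - (x - 6)²/64 = 1
Hyperbola, center (6, -3), transverse axis vertical; a² = 225, b² = 64.
a = 15. Vertices at (h, k ± a).

(6, -18) and (6, 12)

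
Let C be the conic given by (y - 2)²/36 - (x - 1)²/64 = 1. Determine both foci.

(1, -8) and (1, 12)

Center (1, 2). The positive term is the y-term, so the transverse axis is vertical; a² = 36, b² = 64.
c² = a² + b² = 36 + 64 = 100, so c = 10.
Foci lie on the vertical axis through the center: (h, k ± c).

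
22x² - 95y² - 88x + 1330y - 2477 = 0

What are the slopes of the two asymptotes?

√2090/95 and -√2090/95

Group: 22(x² - 4x) -95(y² - 14y) = 2477
Complete the square in x and y: 22(x - 2)² -95(y - 7)² = 2477 + 88 - 4655 = -2090
Divide by -2090: (y - 7)²/22 - (x - 2)²/95 = 1
Hyperbola, center (2, 7), transverse axis vertical; a² = 22, b² = 95.
For a vertical hyperbola the asymptotes have slope ±a/b.
Here that is ±√22/√95 = ±√2090/95.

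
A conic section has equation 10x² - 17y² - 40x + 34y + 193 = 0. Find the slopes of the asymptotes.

Collect terms: 10(x² - 4x) -17(y² - 2y) = -193
Completing the square gives 10(x - 2)² -17(y - 1)² = -193 + 40 - 17 = -170.
Dividing both sides by -170: (y - 1)²/10 - (x - 2)²/17 = 1
Hyperbola, center (2, 1), transverse axis vertical; a² = 10, b² = 17.
For a vertical hyperbola the asymptotes have slope ±a/b.
Here that is ±√10/√17 = ±√170/17.

√170/17 and -√170/17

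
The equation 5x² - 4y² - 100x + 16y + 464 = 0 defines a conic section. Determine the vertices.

Collect terms: 5(x² - 20x) -4(y² - 4y) = -464
Complete the square in x and y: 5(x - 10)² -4(y - 2)² = -464 + 500 - 16 = 20
Divide through by 20 to get (x - 10)²/4 - (y - 2)²/5 = 1.
Hyperbola, center (10, 2), transverse axis horizontal; a² = 4, b² = 5.
a = 2. Vertices at (h ± a, k).

(8, 2) and (12, 2)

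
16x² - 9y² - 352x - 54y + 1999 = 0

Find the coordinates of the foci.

Group: 16(x² - 22x) -9(y² + 6y) = -1999
16(x - 11)² -9(y + 3)² = -1999 + 1936 - 81 = -144
Divide through by -144 to get (y + 3)²/16 - (x - 11)²/9 = 1.
Hyperbola, center (11, -3), transverse axis vertical; a² = 16, b² = 9.
c² = a² + b² = 16 + 9 = 25, so c = 5.
Foci lie on the vertical axis through the center: (h, k ± c).

(11, -8) and (11, 2)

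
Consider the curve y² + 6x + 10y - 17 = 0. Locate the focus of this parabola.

(11/2, -5)

Only y is squared. Complete the square in y: (y + 5)² = -6(x - 7).
Vertex (7, -5); 4p = -6 so p = -3/2. Opens left.
Focus is p units from the vertex along the axis: (h + p, k).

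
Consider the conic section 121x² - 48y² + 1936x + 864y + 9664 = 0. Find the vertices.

Group the x- and y-terms: 121(x² + 16x) -48(y² - 18y) = -9664
121(x + 8)² -48(y - 9)² = -9664 + 7744 - 3888 = -5808
Divide through by -5808 to get (y - 9)²/121 - (x + 8)²/48 = 1.
Hyperbola, center (-8, 9), transverse axis vertical; a² = 121, b² = 48.
a = 11. Vertices at (h, k ± a).

(-8, -2) and (-8, 20)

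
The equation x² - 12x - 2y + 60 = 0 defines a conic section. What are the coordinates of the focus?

(6, 25/2)

Only x is squared. Complete the square in x: (x - 6)² = 2(y - 12).
Vertex (6, 12); 4p = 2 so p = 1/2. Opens up.
Focus is p units from the vertex along the axis: (h, k + p).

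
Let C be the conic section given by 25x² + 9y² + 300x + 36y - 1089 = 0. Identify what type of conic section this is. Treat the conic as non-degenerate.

ellipse

No xy term. Coefficients of x² and y² are A = 25, C = 9.
A and C have the same sign but A ≠ C ⇒ ellipse.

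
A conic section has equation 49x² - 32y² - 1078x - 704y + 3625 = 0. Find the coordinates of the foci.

Collect terms: 49(x² - 22x) -32(y² + 22y) = -3625
Complete the square in x and y: 49(x - 11)² -32(y + 11)² = -3625 + 5929 - 3872 = -1568
Divide through by -1568 to get (y + 11)²/49 - (x - 11)²/32 = 1.
Hyperbola, center (11, -11), transverse axis vertical; a² = 49, b² = 32.
c² = a² + b² = 49 + 32 = 81, so c = 9.
Foci lie on the vertical axis through the center: (h, k ± c).

(11, -20) and (11, -2)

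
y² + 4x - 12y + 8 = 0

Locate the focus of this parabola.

(6, 6)

Only y is squared. Complete the square in y: (y - 6)² = -4(x - 7).
Vertex (7, 6); 4p = -4 so p = -1. Opens left.
Focus is p units from the vertex along the axis: (h + p, k).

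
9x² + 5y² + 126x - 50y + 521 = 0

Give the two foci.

9(x² + 14x) + 5(y² - 10y) = -521
Complete the square: 9(x + 7)² + 5(y - 5)² = -521 + 441 + 125 = 45
Dividing both sides by 45: (x + 7)²/5 + (y - 5)²/9 = 1
Ellipse, center (-7, 5), major axis vertical; a² = 9, b² = 5.
c² = a² - b² = 9 - 5 = 4, so c = 2.
Foci lie on the vertical axis through the center: (h, k ± c).

(-7, 3) and (-7, 7)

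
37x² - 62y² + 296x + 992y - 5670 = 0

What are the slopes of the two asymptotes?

Group: 37(x² + 8x) -62(y² - 16y) = 5670
Complete the square in x and y: 37(x + 4)² -62(y - 8)² = 5670 + 592 - 3968 = 2294
Divide by 2294: (x + 4)²/62 - (y - 8)²/37 = 1
Hyperbola, center (-4, 8), transverse axis horizontal; a² = 62, b² = 37.
For a horizontal hyperbola the asymptotes have slope ±b/a.
Here that is ±√37/√62 = ±√2294/62.

√2294/62 and -√2294/62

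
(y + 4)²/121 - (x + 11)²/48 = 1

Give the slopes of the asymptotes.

Center (-11, -4). The positive term is the y-term, so the transverse axis is vertical; a² = 121, b² = 48.
For a vertical hyperbola the asymptotes have slope ±a/b.
Here that is ±11/4√3 = ±11√3/12.

11√3/12 and -11√3/12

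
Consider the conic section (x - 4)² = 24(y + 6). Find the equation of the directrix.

y = -12

Vertex (4, -6); 4p = 24 so p = 6. Opens up.
Directrix is the horizontal line y = k − p = -6 − (6) = -12.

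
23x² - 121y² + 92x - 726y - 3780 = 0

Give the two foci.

Group: 23(x² + 4x) -121(y² + 6y) = 3780
Complete the square in x and y: 23(x + 2)² -121(y + 3)² = 3780 + 92 - 1089 = 2783
Dividing both sides by 2783: (x + 2)²/121 - (y + 3)²/23 = 1
Hyperbola, center (-2, -3), transverse axis horizontal; a² = 121, b² = 23.
c² = a² + b² = 121 + 23 = 144, so c = 12.
Foci lie on the horizontal axis through the center: (h ± c, k).

(-14, -3) and (10, -3)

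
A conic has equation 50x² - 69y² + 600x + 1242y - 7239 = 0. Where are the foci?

(-6 - √119, 9) and (-6 + √119, 9)

Collect terms: 50(x² + 12x) -69(y² - 18y) = 7239
Complete the square in x and y: 50(x + 6)² -69(y - 9)² = 7239 + 1800 - 5589 = 3450
Divide through by 3450 to get (x + 6)²/69 - (y - 9)²/50 = 1.
Hyperbola, center (-6, 9), transverse axis horizontal; a² = 69, b² = 50.
c² = a² + b² = 69 + 50 = 119, so c = √119.
Foci lie on the horizontal axis through the center: (h ± c, k).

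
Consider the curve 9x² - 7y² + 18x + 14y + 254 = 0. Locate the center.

(-1, 1)

9(x² + 2x) -7(y² - 2y) = -254
Complete the square: 9(x + 1)² -7(y - 1)² = -254 + 9 - 7 = -252
Divide through by -252 to get (y - 1)²/36 - (x + 1)²/28 = 1.
Hyperbola with center (-1, 1).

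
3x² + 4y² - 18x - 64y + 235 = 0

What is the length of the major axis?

Group: 3(x² - 6x) + 4(y² - 16y) = -235
Complete the square: 3(x - 3)² + 4(y - 8)² = -235 + 27 + 256 = 48
Divide through by 48 to get (x - 3)²/16 + (y - 8)²/12 = 1.
Ellipse, center (3, 8), major axis horizontal; a² = 16, b² = 12.
a² = 16 so a = 4; the major axis has length 2a = 8.

8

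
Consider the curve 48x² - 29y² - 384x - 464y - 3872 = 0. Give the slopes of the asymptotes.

Group the x- and y-terms: 48(x² - 8x) -29(y² + 16y) = 3872
Completing the square gives 48(x - 4)² -29(y + 8)² = 3872 + 768 - 1856 = 2784.
Dividing both sides by 2784: (x - 4)²/58 - (y + 8)²/96 = 1
Hyperbola, center (4, -8), transverse axis horizontal; a² = 58, b² = 96.
For a horizontal hyperbola the asymptotes have slope ±b/a.
Here that is ±4√6/√58 = ±4√87/29.

4√87/29 and -4√87/29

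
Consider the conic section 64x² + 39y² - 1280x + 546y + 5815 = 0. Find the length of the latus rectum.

64(x² - 20x) + 39(y² + 14y) = -5815
64(x - 10)² + 39(y + 7)² = -5815 + 6400 + 1911 = 2496
Divide by 2496: (x - 10)²/39 + (y + 7)²/64 = 1
Ellipse, center (10, -7), major axis vertical; a² = 64, b² = 39.
Latus rectum length = 2b²/a = 2·39/8 = 39/4.

39/4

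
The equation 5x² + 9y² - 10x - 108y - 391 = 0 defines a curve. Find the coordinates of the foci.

5(x² - 2x) + 9(y² - 12y) = 391
5(x - 1)² + 9(y - 6)² = 391 + 5 + 324 = 720
Divide through by 720 to get (x - 1)²/144 + (y - 6)²/80 = 1.
Ellipse, center (1, 6), major axis horizontal; a² = 144, b² = 80.
c² = a² - b² = 144 - 80 = 64, so c = 8.
Foci lie on the horizontal axis through the center: (h ± c, k).

(-7, 6) and (9, 6)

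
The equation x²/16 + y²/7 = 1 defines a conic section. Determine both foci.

(-3, 0) and (3, 0)

Center (0, 0). The larger denominator 16 sits under the x-term, so the major axis is horizontal; a² = 16, b² = 7.
c² = a² - b² = 16 - 7 = 9, so c = 3.
Foci lie on the horizontal axis through the center: (h ± c, k).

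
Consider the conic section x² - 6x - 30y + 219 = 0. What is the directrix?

y = -1/2

Only x is squared. Complete the square in x: (x - 3)² = 30(y - 7).
Vertex (3, 7); 4p = 30 so p = 15/2. Opens up.
Directrix is the horizontal line y = k − p = 7 − (15/2) = -1/2.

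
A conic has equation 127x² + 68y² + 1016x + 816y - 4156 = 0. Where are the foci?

Rearranging, 127(x² + 8x) + 68(y² + 12y) = 4156.
Completing the square gives 127(x + 4)² + 68(y + 6)² = 4156 + 2032 + 2448 = 8636.
Divide by 8636: (x + 4)²/68 + (y + 6)²/127 = 1
Ellipse, center (-4, -6), major axis vertical; a² = 127, b² = 68.
c² = a² - b² = 127 - 68 = 59, so c = √59.
Foci lie on the vertical axis through the center: (h, k ± c).

(-4, -6 - √59) and (-4, -6 + √59)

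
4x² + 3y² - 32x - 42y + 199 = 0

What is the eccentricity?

Group: 4(x² - 8x) + 3(y² - 14y) = -199
4(x - 4)² + 3(y - 7)² = -199 + 64 + 147 = 12
Divide by 12: (x - 4)²/3 + (y - 7)²/4 = 1
Ellipse, center (4, 7), major axis vertical; a² = 4, b² = 3.
c² = a² - b² = 1, so c = 1.
e = c/a = 1/2.

e = 1/2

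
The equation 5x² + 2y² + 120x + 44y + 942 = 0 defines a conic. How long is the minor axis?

Group: 5(x² + 24x) + 2(y² + 22y) = -942
Completing the square gives 5(x + 12)² + 2(y + 11)² = -942 + 720 + 242 = 20.
Dividing both sides by 20: (x + 12)²/4 + (y + 11)²/10 = 1
Ellipse, center (-12, -11), major axis vertical; a² = 10, b² = 4.
b² = 4 so b = 2; the minor axis has length 2b = 4.

4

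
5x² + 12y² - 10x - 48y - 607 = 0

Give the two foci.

Group the x- and y-terms: 5(x² - 2x) + 12(y² - 4y) = 607
Completing the square gives 5(x - 1)² + 12(y - 2)² = 607 + 5 + 48 = 660.
Divide by 660: (x - 1)²/132 + (y - 2)²/55 = 1
Ellipse, center (1, 2), major axis horizontal; a² = 132, b² = 55.
c² = a² - b² = 132 - 55 = 77, so c = √77.
Foci lie on the horizontal axis through the center: (h ± c, k).

(1 - √77, 2) and (1 + √77, 2)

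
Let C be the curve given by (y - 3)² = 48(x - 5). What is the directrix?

x = -7

Vertex (5, 3); 4p = 48 so p = 12. Opens right.
Directrix is the vertical line x = h − p = 5 − (12) = -7.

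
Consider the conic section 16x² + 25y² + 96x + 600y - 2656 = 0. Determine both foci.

(-15, -12) and (9, -12)

Group the x- and y-terms: 16(x² + 6x) + 25(y² + 24y) = 2656
16(x + 3)² + 25(y + 12)² = 2656 + 144 + 3600 = 6400
Dividing both sides by 6400: (x + 3)²/400 + (y + 12)²/256 = 1
Ellipse, center (-3, -12), major axis horizontal; a² = 400, b² = 256.
c² = a² - b² = 400 - 256 = 144, so c = 12.
Foci lie on the horizontal axis through the center: (h ± c, k).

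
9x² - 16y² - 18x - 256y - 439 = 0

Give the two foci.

Collect terms: 9(x² - 2x) -16(y² + 16y) = 439
Complete the square: 9(x - 1)² -16(y + 8)² = 439 + 9 - 1024 = -576
Divide by -576: (y + 8)²/36 - (x - 1)²/64 = 1
Hyperbola, center (1, -8), transverse axis vertical; a² = 36, b² = 64.
c² = a² + b² = 36 + 64 = 100, so c = 10.
Foci lie on the vertical axis through the center: (h, k ± c).

(1, -18) and (1, 2)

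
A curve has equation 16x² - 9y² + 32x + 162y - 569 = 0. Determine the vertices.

Collect terms: 16(x² + 2x) -9(y² - 18y) = 569
Complete the square in x and y: 16(x + 1)² -9(y - 9)² = 569 + 16 - 729 = -144
Divide by -144: (y - 9)²/16 - (x + 1)²/9 = 1
Hyperbola, center (-1, 9), transverse axis vertical; a² = 16, b² = 9.
a = 4. Vertices at (h, k ± a).

(-1, 5) and (-1, 13)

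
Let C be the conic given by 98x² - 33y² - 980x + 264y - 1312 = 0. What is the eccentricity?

e = √4323/33

98(x² - 10x) -33(y² - 8y) = 1312
Completing the square gives 98(x - 5)² -33(y - 4)² = 1312 + 2450 - 528 = 3234.
Divide through by 3234 to get (x - 5)²/33 - (y - 4)²/98 = 1.
Hyperbola, center (5, 4), transverse axis horizontal; a² = 33, b² = 98.
c² = a² + b² = 131, so c = √131.
e = c/a = √131/√33 = √4323/33.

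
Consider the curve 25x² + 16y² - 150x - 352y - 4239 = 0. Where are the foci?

(3, -1) and (3, 23)

Collect terms: 25(x² - 6x) + 16(y² - 22y) = 4239
Complete the square in x and y: 25(x - 3)² + 16(y - 11)² = 4239 + 225 + 1936 = 6400
Dividing both sides by 6400: (x - 3)²/256 + (y - 11)²/400 = 1
Ellipse, center (3, 11), major axis vertical; a² = 400, b² = 256.
c² = a² - b² = 400 - 256 = 144, so c = 12.
Foci lie on the vertical axis through the center: (h, k ± c).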